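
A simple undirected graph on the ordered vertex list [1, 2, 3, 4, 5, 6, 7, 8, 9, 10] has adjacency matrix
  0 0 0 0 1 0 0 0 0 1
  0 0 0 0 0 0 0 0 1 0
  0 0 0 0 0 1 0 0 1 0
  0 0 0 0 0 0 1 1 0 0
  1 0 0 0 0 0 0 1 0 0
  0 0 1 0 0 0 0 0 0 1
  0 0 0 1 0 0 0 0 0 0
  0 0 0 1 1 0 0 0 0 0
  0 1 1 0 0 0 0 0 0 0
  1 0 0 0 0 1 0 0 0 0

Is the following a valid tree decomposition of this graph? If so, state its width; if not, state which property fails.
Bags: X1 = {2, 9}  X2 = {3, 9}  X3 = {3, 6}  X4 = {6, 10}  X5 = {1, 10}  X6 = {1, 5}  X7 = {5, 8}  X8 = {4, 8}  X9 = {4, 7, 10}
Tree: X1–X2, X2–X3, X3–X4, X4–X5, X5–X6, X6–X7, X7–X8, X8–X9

A tree decomposition must satisfy three properties: every vertex lies in some bag; for every edge, both endpoints lie together in some bag; and for every vertex, the bags containing it form a connected subtree. Here bags containing vertex 10 are not connected in the tree, so the decomposition is invalid.

No — bags containing vertex 10 are not connected in the tree.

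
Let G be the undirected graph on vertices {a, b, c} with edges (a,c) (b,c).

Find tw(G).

A width-1 tree decomposition is:
Bags: B1 = {b, c}  B2 = {a, c}
Tree: B1–B2
Each bag holds 2 vertices, so the decomposition has width 1, which upper-bounds the treewidth. G has an edge, so its treewidth is at least 1. The upper and lower bounds meet at 1, so that is the treewidth.

1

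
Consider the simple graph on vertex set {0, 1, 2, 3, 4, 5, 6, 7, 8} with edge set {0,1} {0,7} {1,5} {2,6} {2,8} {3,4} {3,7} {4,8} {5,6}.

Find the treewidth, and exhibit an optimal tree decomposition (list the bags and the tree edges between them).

Each bag holds 3 vertices, so the decomposition has width 2, which upper-bounds the treewidth. Since 8–4–3–7–0–1–5–6–2–8 is a cycle in G, G is not acyclic. Forests are exactly the graphs of treewidth ≤ 1, so tw(G) ≥ 2. The upper and lower bounds meet at 2, so that is the treewidth.

Treewidth 2.
One such decomposition:
Bags: B1 = {3, 4, 8}  B2 = {3, 7, 8}  B3 = {0, 7, 8}  B4 = {0, 1, 8}  B5 = {1, 5, 8}  B6 = {5, 6, 8}  B7 = {2, 6, 8}
Tree: B1–B2, B2–B3, B3–B4, B4–B5, B5–B6, B6–B7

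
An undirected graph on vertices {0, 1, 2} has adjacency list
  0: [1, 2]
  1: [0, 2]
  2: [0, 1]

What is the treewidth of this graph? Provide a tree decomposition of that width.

Treewidth 2.
One optimal decomposition is:
Bags: B1 = {0, 1, 2}
Tree: (single bag)

A single bag containing all 3 vertices is trivially a valid decomposition of width 2. For the lower bound, the 3 vertices {0, 1, 2} are pairwise adjacent, and any tree decomposition puts a clique entirely inside one bag — forcing width ≥ 2. Combining the bounds, tw(G) = 2.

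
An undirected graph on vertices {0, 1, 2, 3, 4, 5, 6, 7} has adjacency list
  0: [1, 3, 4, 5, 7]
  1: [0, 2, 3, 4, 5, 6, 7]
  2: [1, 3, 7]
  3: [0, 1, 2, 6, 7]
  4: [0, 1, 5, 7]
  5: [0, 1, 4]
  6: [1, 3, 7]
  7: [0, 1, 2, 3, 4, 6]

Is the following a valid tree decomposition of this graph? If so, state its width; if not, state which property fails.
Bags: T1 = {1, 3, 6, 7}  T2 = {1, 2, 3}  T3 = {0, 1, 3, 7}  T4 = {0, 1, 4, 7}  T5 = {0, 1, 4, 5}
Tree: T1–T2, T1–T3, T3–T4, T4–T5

No — edge (7,2) lies in no bag.

A tree decomposition must satisfy three properties: every vertex lies in some bag; for every edge, both endpoints lie together in some bag; and for every vertex, the bags containing it form a connected subtree. Here edge (7,2) lies in no bag, so the decomposition is invalid.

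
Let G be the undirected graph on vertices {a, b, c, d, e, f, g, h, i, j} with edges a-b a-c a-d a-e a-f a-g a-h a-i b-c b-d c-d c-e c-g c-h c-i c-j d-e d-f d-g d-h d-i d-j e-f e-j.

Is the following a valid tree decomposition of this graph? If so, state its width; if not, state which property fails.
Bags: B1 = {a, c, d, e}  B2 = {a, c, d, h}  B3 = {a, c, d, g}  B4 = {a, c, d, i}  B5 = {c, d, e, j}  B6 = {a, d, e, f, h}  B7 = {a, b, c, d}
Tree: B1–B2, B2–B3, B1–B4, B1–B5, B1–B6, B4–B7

No — bags containing vertex h are not connected in the tree.

A tree decomposition must satisfy three properties: every vertex lies in some bag; for every edge, both endpoints lie together in some bag; and for every vertex, the bags containing it form a connected subtree. Here bags containing vertex h are not connected in the tree, so the decomposition is invalid.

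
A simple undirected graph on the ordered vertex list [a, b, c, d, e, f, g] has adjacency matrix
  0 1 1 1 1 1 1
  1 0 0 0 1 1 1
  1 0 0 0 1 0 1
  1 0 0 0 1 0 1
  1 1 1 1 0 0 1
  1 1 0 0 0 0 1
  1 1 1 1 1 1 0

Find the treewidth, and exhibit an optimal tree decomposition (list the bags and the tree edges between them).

Every bag has size at most 4, so the width is 4 − 1 = 3 and tw(G) ≤ 3. For the lower bound, the 4 vertices {a, d, e, g} are pairwise adjacent, and any tree decomposition puts a clique entirely inside one bag — forcing width ≥ 3. Therefore the treewidth is 3.

Treewidth 3.
One such decomposition:
Bags: B1 = {a, c, e, g}  B2 = {a, b, e, g}  B3 = {a, d, e, g}  B4 = {a, b, f, g}
Tree: B1–B2, B1–B3, B2–B4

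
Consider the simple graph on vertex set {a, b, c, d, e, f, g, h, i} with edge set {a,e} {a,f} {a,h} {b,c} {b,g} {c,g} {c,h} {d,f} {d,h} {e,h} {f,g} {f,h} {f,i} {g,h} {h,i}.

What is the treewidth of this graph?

2

A width-2 tree decomposition is:
Bags: B1 = {f, g, h}  B2 = {d, f, h}  B3 = {c, g, h}  B4 = {a, f, h}  B5 = {b, c, g}  B6 = {f, h, i}  B7 = {a, e, h}
Tree: B1–B2, B1–B3, B2–B4, B3–B5, B2–B6, B4–B7
The largest bag has 3 vertices, giving width 2; this decomposition certifies tw(G) ≤ 2. Conversely, {a, e, h} is a clique of size 3, and the vertices of any clique must share a bag in every tree decomposition; so some bag has ≥ 3 vertices and tw(G) ≥ 2. Hence tw(G) = 2 exactly.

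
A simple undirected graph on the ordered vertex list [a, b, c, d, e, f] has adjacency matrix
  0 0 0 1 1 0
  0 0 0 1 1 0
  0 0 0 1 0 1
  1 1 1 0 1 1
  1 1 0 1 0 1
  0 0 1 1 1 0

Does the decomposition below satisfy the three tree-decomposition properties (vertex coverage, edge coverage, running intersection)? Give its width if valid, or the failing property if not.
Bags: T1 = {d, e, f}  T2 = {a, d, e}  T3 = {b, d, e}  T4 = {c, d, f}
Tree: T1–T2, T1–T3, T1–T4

Yes; width 2.

Checking the three conditions: (i) the bags cover all of {a, b, c, d, e, f}; (ii) for each edge, some bag contains both endpoints; (iii) the bags containing any fixed vertex form a subtree. All hold, so the decomposition is valid with width 3 − 1 = 2.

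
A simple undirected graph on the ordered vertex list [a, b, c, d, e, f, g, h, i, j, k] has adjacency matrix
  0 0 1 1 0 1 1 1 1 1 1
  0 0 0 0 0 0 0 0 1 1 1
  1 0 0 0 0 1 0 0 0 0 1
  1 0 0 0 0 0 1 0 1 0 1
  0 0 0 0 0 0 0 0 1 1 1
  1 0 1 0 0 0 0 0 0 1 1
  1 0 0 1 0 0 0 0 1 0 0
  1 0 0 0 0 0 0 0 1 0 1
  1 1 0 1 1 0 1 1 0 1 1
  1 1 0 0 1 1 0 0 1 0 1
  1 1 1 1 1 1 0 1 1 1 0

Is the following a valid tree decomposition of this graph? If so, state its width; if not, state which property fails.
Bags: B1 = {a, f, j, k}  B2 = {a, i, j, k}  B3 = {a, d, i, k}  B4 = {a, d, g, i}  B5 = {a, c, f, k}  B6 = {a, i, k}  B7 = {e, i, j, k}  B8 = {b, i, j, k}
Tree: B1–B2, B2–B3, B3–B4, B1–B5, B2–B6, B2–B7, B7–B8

A tree decomposition must satisfy three properties: every vertex lies in some bag; for every edge, both endpoints lie together in some bag; and for every vertex, the bags containing it form a connected subtree. Here vertex h appears in no bag, so the decomposition is invalid.

No — vertex h appears in no bag.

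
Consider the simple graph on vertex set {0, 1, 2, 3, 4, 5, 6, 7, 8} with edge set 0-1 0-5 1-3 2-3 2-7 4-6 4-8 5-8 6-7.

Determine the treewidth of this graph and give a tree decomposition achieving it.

The largest bag has 3 vertices, giving width 2; this decomposition certifies tw(G) ≤ 2. Since 0–5–8–4–6–7–2–3–1–0 is a cycle in G, G is not acyclic. Forests are exactly the graphs of treewidth ≤ 1, so tw(G) ≥ 2. Hence tw(G) = 2 exactly.

Treewidth 2.
One such decomposition:
Bags: B1 = {0, 5, 8}  B2 = {0, 4, 8}  B3 = {0, 4, 6}  B4 = {0, 6, 7}  B5 = {0, 2, 7}  B6 = {0, 2, 3}  B7 = {0, 1, 3}
Tree: B1–B2, B2–B3, B3–B4, B4–B5, B5–B6, B6–B7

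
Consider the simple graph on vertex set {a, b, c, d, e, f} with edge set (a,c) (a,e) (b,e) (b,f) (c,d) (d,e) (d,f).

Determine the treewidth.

A width-2 tree decomposition is:
Bags: B1 = {a, c, e}  B2 = {c, d, e}  B3 = {b, d, e}  B4 = {b, d, f}
Tree: B1–B2, B2–B3, B3–B4
Every bag has size at most 3, so the width is 3 − 1 = 2 and tw(G) ≤ 2. Since a–c–d–e–a is a cycle in G, G is not acyclic. Forests are exactly the graphs of treewidth ≤ 1, so tw(G) ≥ 2. The upper and lower bounds meet at 2, so that is the treewidth.

2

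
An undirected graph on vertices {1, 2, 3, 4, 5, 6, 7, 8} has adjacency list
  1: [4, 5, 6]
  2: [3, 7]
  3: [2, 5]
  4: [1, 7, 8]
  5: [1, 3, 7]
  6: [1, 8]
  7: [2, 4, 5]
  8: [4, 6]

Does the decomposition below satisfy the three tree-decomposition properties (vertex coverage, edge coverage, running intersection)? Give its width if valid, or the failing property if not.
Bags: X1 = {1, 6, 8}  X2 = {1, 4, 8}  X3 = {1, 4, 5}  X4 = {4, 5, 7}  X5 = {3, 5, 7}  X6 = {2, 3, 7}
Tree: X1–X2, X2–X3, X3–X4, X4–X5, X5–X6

Yes; width 2.

Every vertex of G appears in some bag (union = {1, 2, 3, 4, 5, 6, 7, 8}); every edge is covered by a bag; and for each vertex v the set of bags containing v is connected in the bag tree. The decomposition is therefore valid. The largest bag has 3 vertices, so the width is 2.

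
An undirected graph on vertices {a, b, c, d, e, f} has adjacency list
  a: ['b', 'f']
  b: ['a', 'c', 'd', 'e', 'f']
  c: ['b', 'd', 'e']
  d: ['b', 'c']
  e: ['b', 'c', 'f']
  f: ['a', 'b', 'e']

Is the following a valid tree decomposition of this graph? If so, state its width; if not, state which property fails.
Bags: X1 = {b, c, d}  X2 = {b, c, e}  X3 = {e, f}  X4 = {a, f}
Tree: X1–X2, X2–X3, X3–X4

No — edge (b,f) lies in no bag.

A tree decomposition must satisfy three properties: every vertex lies in some bag; for every edge, both endpoints lie together in some bag; and for every vertex, the bags containing it form a connected subtree. Here edge (b,f) lies in no bag, so the decomposition is invalid.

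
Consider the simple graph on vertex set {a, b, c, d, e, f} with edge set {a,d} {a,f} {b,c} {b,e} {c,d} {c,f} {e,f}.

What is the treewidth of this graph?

2

A width-2 tree decomposition is:
Bags: B1 = {a, d, f}  B2 = {c, d, f}  B3 = {c, e, f}  B4 = {b, c, e}
Tree: B1–B2, B2–B3, B3–B4
Each bag holds 3 vertices, so the decomposition has width 2, which upper-bounds the treewidth. Since a–d–c–f–a is a cycle in G, G is not acyclic. Forests are exactly the graphs of treewidth ≤ 1, so tw(G) ≥ 2. The upper and lower bounds meet at 2, so that is the treewidth.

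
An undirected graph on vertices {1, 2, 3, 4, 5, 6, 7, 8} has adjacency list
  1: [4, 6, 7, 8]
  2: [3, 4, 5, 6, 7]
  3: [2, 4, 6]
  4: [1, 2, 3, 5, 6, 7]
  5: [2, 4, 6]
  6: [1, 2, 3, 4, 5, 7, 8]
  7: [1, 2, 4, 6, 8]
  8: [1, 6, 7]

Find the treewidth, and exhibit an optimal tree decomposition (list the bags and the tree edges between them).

Treewidth 3.
One such decomposition:
Bags: B1 = {2, 4, 6, 7}  B2 = {1, 4, 6, 7}  B3 = {1, 6, 7, 8}  B4 = {2, 4, 5, 6}  B5 = {2, 3, 4, 6}
Tree: B1–B2, B2–B3, B1–B4, B1–B5

Each bag holds 4 vertices, so the decomposition has width 3, which upper-bounds the treewidth. On the other hand G contains the 4-clique {1, 6, 7, 8}. A clique must lie in a single bag of any decomposition, so no decomposition can have width below 3. Hence tw(G) = 3 exactly.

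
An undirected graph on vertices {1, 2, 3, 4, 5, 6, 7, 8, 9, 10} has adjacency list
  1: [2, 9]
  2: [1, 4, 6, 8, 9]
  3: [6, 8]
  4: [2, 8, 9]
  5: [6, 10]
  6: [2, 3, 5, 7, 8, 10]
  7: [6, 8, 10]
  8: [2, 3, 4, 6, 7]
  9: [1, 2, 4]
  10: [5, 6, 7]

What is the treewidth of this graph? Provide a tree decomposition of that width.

Treewidth 2.
One such decomposition:
Bags: B1 = {6, 7, 8}  B2 = {3, 6, 8}  B3 = {2, 6, 8}  B4 = {6, 7, 10}  B5 = {2, 4, 8}  B6 = {5, 6, 10}  B7 = {2, 4, 9}  B8 = {1, 2, 9}
Tree: B1–B2, B1–B3, B1–B4, B3–B5, B4–B6, B5–B7, B7–B8

The largest bag has 3 vertices, giving width 2; this decomposition certifies tw(G) ≤ 2. Conversely, {1, 2, 9} is a clique of size 3, and the vertices of any clique must share a bag in every tree decomposition; so some bag has ≥ 3 vertices and tw(G) ≥ 2. The upper and lower bounds meet at 2, so that is the treewidth.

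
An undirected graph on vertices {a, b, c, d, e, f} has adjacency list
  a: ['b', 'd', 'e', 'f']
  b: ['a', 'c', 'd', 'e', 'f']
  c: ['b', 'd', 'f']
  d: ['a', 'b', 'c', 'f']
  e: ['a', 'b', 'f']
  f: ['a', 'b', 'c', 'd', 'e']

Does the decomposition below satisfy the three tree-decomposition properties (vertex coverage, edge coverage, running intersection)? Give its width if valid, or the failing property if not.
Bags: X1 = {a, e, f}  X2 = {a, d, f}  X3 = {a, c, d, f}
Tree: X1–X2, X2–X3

A tree decomposition must satisfy three properties: every vertex lies in some bag; for every edge, both endpoints lie together in some bag; and for every vertex, the bags containing it form a connected subtree. Here vertex b appears in no bag, so the decomposition is invalid.

No — vertex b appears in no bag.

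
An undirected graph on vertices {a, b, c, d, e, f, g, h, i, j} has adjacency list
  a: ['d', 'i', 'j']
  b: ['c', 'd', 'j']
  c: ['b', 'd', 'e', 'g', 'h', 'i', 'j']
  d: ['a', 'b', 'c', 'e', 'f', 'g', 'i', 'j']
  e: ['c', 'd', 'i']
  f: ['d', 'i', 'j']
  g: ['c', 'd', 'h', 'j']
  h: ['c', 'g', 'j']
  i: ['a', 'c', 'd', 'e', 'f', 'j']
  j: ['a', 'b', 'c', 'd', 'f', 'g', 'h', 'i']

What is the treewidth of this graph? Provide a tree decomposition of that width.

The largest bag has 4 vertices, giving width 3; this decomposition certifies tw(G) ≤ 3. For the lower bound, the 4 vertices {c, d, g, j} are pairwise adjacent, and any tree decomposition puts a clique entirely inside one bag — forcing width ≥ 3. The upper and lower bounds meet at 3, so that is the treewidth.

Treewidth 3.
One such decomposition:
Bags: B1 = {b, c, d, j}  B2 = {c, d, i, j}  B3 = {c, d, g, j}  B4 = {c, g, h, j}  B5 = {a, d, i, j}  B6 = {d, f, i, j}  B7 = {c, d, e, i}
Tree: B1–B2, B2–B3, B3–B4, B2–B5, B5–B6, B2–B7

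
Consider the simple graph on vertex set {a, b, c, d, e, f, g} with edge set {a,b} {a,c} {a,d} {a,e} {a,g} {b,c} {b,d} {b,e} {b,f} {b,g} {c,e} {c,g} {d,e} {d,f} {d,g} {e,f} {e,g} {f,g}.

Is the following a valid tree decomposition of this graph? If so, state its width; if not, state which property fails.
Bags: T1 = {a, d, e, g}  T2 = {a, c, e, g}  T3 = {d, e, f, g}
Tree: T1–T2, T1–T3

No — vertex b appears in no bag.

A tree decomposition must satisfy three properties: every vertex lies in some bag; for every edge, both endpoints lie together in some bag; and for every vertex, the bags containing it form a connected subtree. Here vertex b appears in no bag, so the decomposition is invalid.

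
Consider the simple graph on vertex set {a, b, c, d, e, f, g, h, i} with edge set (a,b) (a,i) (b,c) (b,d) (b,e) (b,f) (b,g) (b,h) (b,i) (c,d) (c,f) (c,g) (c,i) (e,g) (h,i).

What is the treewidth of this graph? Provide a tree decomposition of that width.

Treewidth 2.
Bags: B1 = {b, c, i}  B2 = {b, c, g}  B3 = {b, c, d}  B4 = {a, b, i}  B5 = {b, e, g}  B6 = {b, c, f}  B7 = {b, h, i}
Tree: B1–B2, B1–B3, B1–B4, B2–B5, B2–B6, B4–B7

Each bag holds 3 vertices, so the decomposition has width 2, which upper-bounds the treewidth. For the lower bound, the 3 vertices {b, e, g} are pairwise adjacent, and any tree decomposition puts a clique entirely inside one bag — forcing width ≥ 2. Hence tw(G) = 2 exactly.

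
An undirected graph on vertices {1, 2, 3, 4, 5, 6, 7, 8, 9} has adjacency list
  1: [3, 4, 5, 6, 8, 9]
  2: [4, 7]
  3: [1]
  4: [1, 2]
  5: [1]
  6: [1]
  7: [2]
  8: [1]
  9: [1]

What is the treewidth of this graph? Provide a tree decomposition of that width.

Treewidth 1.
Bags: B1 = {1, 3}  B2 = {1, 4}  B3 = {1, 6}  B4 = {1, 8}  B5 = {1, 9}  B6 = {1, 5}  B7 = {2, 4}  B8 = {2, 7}
Tree: B1–B2, B1–B3, B1–B4, B2–B5, B3–B6, B2–B7, B7–B8

Each bag holds 2 vertices, so the decomposition has width 1, which upper-bounds the treewidth. Since G has at least one edge (e.g. 3–1), it is not an edgeless graph, so tw(G) ≥ 1. Combining the bounds, tw(G) = 1.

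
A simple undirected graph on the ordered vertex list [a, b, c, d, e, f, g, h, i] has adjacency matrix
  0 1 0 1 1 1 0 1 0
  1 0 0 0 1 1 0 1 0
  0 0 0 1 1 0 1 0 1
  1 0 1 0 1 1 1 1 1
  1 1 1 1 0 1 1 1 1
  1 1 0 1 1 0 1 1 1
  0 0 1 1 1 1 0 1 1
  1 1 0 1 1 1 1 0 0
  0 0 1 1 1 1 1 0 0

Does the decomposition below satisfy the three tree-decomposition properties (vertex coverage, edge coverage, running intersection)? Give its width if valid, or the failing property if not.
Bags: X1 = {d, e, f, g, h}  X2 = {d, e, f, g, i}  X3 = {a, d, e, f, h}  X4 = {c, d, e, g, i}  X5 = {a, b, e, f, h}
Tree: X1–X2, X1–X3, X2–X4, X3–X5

Yes; width 4.

Vertex coverage: the bags together contain {a, b, c, d, e, f, g, h, i}, the full vertex set. Edge coverage: each edge of G has both endpoints in at least one bag. Running intersection: for every vertex, the bags containing it form a connected subtree. All three properties hold, so this is a valid tree decomposition of width max|bag| − 1 = 4, and hence tw(G) ≤ 4.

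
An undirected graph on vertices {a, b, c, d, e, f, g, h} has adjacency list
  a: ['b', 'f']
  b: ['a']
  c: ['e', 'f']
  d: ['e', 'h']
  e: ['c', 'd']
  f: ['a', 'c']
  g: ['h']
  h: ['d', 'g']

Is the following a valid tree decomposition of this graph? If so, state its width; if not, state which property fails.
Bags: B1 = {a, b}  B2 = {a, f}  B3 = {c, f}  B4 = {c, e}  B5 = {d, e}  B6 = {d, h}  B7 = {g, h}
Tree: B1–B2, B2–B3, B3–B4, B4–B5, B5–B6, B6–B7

Yes; width 1.

Checking the three conditions: (i) the bags cover all of {a, b, c, d, e, f, g, h}; (ii) for each edge, some bag contains both endpoints; (iii) the bags containing any fixed vertex form a subtree. All hold, so the decomposition is valid with width 2 − 1 = 1.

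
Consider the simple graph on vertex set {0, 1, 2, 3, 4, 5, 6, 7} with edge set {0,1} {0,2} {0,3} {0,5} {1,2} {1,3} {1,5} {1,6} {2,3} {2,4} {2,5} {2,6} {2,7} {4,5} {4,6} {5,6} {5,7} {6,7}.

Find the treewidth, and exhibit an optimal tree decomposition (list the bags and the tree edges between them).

Treewidth 3.
Bags: B1 = {0, 1, 2, 5}  B2 = {1, 2, 5, 6}  B3 = {2, 4, 5, 6}  B4 = {0, 1, 2, 3}  B5 = {2, 5, 6, 7}
Tree: B1–B2, B2–B3, B1–B4, B3–B5

The largest bag has 4 vertices, giving width 3; this decomposition certifies tw(G) ≤ 3. For the lower bound, the 4 vertices {0, 1, 2, 3} are pairwise adjacent, and any tree decomposition puts a clique entirely inside one bag — forcing width ≥ 3. Combining the bounds, tw(G) = 3.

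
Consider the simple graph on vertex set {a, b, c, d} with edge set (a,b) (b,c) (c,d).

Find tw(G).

1

A width-1 tree decomposition is:
Bags: B1 = {c, d}  B2 = {b, c}  B3 = {a, b}
Tree: B1–B2, B2–B3
Every bag has size at most 2, so the width is 2 − 1 = 1 and tw(G) ≤ 1. G has an edge, so its treewidth is at least 1. Therefore the treewidth is 1.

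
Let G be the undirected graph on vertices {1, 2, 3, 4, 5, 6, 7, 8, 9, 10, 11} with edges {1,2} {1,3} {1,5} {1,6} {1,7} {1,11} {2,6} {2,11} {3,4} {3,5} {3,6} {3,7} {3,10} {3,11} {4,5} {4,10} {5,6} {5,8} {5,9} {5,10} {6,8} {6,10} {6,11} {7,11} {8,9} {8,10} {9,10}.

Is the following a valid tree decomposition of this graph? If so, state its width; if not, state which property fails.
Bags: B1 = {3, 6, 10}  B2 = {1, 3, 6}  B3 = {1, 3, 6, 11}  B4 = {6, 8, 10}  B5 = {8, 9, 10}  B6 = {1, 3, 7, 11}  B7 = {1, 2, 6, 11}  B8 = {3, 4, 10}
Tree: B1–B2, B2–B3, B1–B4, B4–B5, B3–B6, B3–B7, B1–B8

A tree decomposition must satisfy three properties: every vertex lies in some bag; for every edge, both endpoints lie together in some bag; and for every vertex, the bags containing it form a connected subtree. Here vertex 5 appears in no bag, so the decomposition is invalid.

No — vertex 5 appears in no bag.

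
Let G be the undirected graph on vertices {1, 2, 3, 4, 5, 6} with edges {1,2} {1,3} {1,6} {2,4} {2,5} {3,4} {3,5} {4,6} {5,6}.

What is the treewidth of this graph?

A width-3 tree decomposition is:
Bags: B1 = {1, 2, 4, 5}  B2 = {1, 4, 5, 6}  B3 = {1, 3, 4, 5}
Tree: B1–B2, B2–B3
The largest bag has 4 vertices, giving width 3; this decomposition certifies tw(G) ≤ 3. For the lower bound: the 4 vertex sets {2,4}, {5,6}, {1}, {3} are disjoint, each induces a connected subgraph, and every pair is joined by at least one edge of G. Contracting each set to a single vertex therefore yields K_{4} as a minor, and since treewidth is minor-monotone, tw(G) ≥ tw(K_{4}) = 3. The upper and lower bounds meet at 3, so that is the treewidth.

3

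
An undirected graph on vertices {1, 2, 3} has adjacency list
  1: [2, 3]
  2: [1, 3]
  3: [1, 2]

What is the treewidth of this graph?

A width-2 tree decomposition is:
Bags: B1 = {1, 2, 3}
Tree: (single bag)
A single bag containing all 3 vertices is trivially a valid decomposition of width 2. Conversely, {1, 2, 3} is a clique of size 3, and the vertices of any clique must share a bag in every tree decomposition; so some bag has ≥ 3 vertices and tw(G) ≥ 2. Hence tw(G) = 2 exactly.

2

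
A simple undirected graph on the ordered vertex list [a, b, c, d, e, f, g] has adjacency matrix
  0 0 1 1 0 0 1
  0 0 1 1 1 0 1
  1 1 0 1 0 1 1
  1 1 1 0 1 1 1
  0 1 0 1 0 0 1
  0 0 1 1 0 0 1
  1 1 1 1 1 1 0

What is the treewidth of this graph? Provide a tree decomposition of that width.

Every bag has size at most 4, so the width is 4 − 1 = 3 and tw(G) ≤ 3. For the lower bound, the 4 vertices {b, d, e, g} are pairwise adjacent, and any tree decomposition puts a clique entirely inside one bag — forcing width ≥ 3. Combining the bounds, tw(G) = 3.

Treewidth 3.
One such decomposition:
Bags: B1 = {b, c, d, g}  B2 = {b, d, e, g}  B3 = {a, c, d, g}  B4 = {c, d, f, g}
Tree: B1–B2, B1–B3, B3–B4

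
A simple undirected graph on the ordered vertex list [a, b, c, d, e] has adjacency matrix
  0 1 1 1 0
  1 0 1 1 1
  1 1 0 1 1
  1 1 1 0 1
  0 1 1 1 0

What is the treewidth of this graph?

3

A width-3 tree decomposition is:
Bags: B1 = {b, c, d, e}  B2 = {a, b, c, d}
Tree: B1–B2
The largest bag has 4 vertices, giving width 3; this decomposition certifies tw(G) ≤ 3. Conversely, {b, c, d, e} is a clique of size 4, and the vertices of any clique must share a bag in every tree decomposition; so some bag has ≥ 4 vertices and tw(G) ≥ 3. Hence tw(G) = 3 exactly.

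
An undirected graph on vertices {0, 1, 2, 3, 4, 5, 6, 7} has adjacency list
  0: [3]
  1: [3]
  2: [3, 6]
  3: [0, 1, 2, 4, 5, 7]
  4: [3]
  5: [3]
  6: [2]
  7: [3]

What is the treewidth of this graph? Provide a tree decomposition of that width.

The largest bag has 2 vertices, giving width 1; this decomposition certifies tw(G) ≤ 1. G has an edge, so its treewidth is at least 1. The upper and lower bounds meet at 1, so that is the treewidth.

Treewidth 1.
One optimal decomposition is:
Bags: B1 = {2, 3}  B2 = {0, 3}  B3 = {2, 6}  B4 = {3, 7}  B5 = {3, 5}  B6 = {1, 3}  B7 = {3, 4}
Tree: B1–B2, B1–B3, B2–B4, B2–B5, B1–B6, B1–B7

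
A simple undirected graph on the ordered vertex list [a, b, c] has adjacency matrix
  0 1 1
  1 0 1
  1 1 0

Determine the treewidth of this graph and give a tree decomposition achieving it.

Treewidth 2.
One optimal decomposition is:
Bags: B1 = {a, b, c}
Tree: (single bag)

With just one bag of size 3, the width is 3 − 1 = 2, so tw(G) ≤ 2. For the lower bound, the 3 vertices {a, b, c} are pairwise adjacent, and any tree decomposition puts a clique entirely inside one bag — forcing width ≥ 2. The upper and lower bounds meet at 2, so that is the treewidth.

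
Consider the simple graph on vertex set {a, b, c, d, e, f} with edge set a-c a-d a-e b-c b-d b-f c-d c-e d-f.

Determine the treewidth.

A width-2 tree decomposition is:
Bags: B1 = {a, c, d}  B2 = {a, c, e}  B3 = {b, c, d}  B4 = {b, d, f}
Tree: B1–B2, B1–B3, B3–B4
Every bag has size at most 3, so the width is 3 − 1 = 2 and tw(G) ≤ 2. Conversely, {a, c, d} is a clique of size 3, and the vertices of any clique must share a bag in every tree decomposition; so some bag has ≥ 3 vertices and tw(G) ≥ 2. Hence tw(G) = 2 exactly.

2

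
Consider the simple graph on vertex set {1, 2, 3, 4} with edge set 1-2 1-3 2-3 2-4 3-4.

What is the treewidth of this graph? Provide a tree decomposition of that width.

Each bag holds 3 vertices, so the decomposition has width 2, which upper-bounds the treewidth. On the other hand G contains the 3-clique {1, 2, 3}. A clique must lie in a single bag of any decomposition, so no decomposition can have width below 2. Hence tw(G) = 2 exactly.

Treewidth 2.
One such decomposition:
Bags: B1 = {1, 2, 3}  B2 = {2, 3, 4}
Tree: B1–B2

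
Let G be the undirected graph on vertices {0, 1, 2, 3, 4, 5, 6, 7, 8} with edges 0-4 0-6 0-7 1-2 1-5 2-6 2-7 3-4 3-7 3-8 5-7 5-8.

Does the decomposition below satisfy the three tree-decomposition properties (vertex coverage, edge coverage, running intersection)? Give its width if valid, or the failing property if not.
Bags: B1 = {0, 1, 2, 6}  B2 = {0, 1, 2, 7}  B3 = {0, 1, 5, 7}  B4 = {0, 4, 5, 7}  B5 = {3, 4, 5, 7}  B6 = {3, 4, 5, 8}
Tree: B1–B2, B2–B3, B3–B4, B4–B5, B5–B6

Yes; width 3.

Checking the three conditions: (i) the bags cover all of {0, 1, 2, 3, 4, 5, 6, 7, 8}; (ii) for each edge, some bag contains both endpoints; (iii) the bags containing any fixed vertex form a subtree. All hold, so the decomposition is valid with width 4 − 1 = 3.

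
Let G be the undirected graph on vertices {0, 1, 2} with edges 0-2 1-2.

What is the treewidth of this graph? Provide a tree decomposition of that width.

Treewidth 1.
One such decomposition:
Bags: B1 = {0, 2}  B2 = {1, 2}
Tree: B1–B2

Every bag has size at most 2, so the width is 2 − 1 = 1 and tw(G) ≤ 1. Since G has at least one edge (e.g. 0–2), it is not an edgeless graph, so tw(G) ≥ 1. The upper and lower bounds meet at 1, so that is the treewidth.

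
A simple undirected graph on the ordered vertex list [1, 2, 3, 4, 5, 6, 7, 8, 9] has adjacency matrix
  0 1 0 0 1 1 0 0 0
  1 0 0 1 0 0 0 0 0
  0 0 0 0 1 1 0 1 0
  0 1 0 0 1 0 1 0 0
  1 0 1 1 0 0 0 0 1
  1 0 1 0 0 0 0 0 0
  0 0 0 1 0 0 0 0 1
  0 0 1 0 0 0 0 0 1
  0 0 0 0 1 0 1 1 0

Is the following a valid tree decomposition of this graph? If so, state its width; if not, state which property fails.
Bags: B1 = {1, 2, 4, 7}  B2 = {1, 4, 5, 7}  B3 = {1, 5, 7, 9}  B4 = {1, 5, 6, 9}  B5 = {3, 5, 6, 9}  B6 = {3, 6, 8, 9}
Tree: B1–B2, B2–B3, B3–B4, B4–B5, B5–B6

Vertex coverage: the bags together contain {1, 2, 3, 4, 5, 6, 7, 8, 9}, the full vertex set. Edge coverage: each edge of G has both endpoints in at least one bag. Running intersection: for every vertex, the bags containing it form a connected subtree. All three properties hold, so this is a valid tree decomposition of width max|bag| − 1 = 3, and hence tw(G) ≤ 3.

Yes; width 3.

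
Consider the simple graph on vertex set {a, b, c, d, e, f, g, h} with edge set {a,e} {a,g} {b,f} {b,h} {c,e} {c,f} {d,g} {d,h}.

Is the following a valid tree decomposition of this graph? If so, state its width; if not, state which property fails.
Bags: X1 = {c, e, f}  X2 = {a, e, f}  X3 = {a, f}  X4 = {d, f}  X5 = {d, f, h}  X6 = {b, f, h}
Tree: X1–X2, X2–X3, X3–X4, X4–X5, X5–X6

A tree decomposition must satisfy three properties: every vertex lies in some bag; for every edge, both endpoints lie together in some bag; and for every vertex, the bags containing it form a connected subtree. Here vertex g appears in no bag, so the decomposition is invalid.

No — vertex g appears in no bag.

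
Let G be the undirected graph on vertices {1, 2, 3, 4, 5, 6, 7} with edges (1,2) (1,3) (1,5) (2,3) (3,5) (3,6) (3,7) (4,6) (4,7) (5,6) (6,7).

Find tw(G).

A width-2 tree decomposition is:
Bags: B1 = {3, 5, 6}  B2 = {1, 3, 5}  B3 = {3, 6, 7}  B4 = {4, 6, 7}  B5 = {1, 2, 3}
Tree: B1–B2, B1–B3, B3–B4, B2–B5
Every bag has size at most 3, so the width is 3 − 1 = 2 and tw(G) ≤ 2. On the other hand G contains the 3-clique {1, 2, 3}. A clique must lie in a single bag of any decomposition, so no decomposition can have width below 2. Hence tw(G) = 2 exactly.

2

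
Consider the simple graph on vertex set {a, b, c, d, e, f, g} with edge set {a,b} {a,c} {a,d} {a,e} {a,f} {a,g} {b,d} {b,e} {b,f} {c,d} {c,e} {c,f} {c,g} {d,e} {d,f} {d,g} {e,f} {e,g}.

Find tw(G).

A width-4 tree decomposition is:
Bags: B1 = {a, c, d, e, f}  B2 = {a, c, d, e, g}  B3 = {a, b, d, e, f}
Tree: B1–B2, B1–B3
Every bag has size at most 5, so the width is 5 − 1 = 4 and tw(G) ≤ 4. Conversely, {a, c, d, e, g} is a clique of size 5, and the vertices of any clique must share a bag in every tree decomposition; so some bag has ≥ 5 vertices and tw(G) ≥ 4. The upper and lower bounds meet at 4, so that is the treewidth.

4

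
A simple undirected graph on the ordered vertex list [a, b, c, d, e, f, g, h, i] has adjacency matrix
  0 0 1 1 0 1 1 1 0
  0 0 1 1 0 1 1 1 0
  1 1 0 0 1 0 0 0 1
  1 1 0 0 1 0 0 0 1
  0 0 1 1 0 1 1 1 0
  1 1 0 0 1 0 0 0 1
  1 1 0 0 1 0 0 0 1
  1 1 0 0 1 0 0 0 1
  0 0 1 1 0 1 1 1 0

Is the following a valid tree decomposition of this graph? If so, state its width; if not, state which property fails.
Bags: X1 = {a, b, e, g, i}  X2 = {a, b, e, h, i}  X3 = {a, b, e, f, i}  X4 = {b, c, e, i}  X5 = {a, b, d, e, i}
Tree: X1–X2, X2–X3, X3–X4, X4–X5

No — edge (a,c) lies in no bag.

A tree decomposition must satisfy three properties: every vertex lies in some bag; for every edge, both endpoints lie together in some bag; and for every vertex, the bags containing it form a connected subtree. Here edge (a,c) lies in no bag, so the decomposition is invalid.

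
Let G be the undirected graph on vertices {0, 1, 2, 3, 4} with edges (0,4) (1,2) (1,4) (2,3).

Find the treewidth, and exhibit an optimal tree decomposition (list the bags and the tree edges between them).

Treewidth 1.
Bags: B1 = {1, 4}  B2 = {1, 2}  B3 = {2, 3}  B4 = {0, 4}
Tree: B1–B2, B2–B3, B1–B4

Each bag holds 2 vertices, so the decomposition has width 1, which upper-bounds the treewidth. G has an edge, so its treewidth is at least 1. The upper and lower bounds meet at 1, so that is the treewidth.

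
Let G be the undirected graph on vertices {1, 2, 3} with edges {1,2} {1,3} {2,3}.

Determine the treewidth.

A width-2 tree decomposition is:
Bags: B1 = {1, 2, 3}
Tree: (single bag)
With just one bag of size 3, the width is 3 − 1 = 2, so tw(G) ≤ 2. For the lower bound, the 3 vertices {1, 2, 3} are pairwise adjacent, and any tree decomposition puts a clique entirely inside one bag — forcing width ≥ 2. The upper and lower bounds meet at 2, so that is the treewidth.

2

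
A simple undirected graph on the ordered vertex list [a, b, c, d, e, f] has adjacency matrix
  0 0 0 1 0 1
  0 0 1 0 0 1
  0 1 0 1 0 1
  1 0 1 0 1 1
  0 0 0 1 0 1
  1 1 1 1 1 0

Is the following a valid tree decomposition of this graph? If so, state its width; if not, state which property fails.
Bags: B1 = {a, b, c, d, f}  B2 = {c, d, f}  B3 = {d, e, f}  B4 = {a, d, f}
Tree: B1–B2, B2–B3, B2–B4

No — bags containing vertex a are not connected in the tree.

A tree decomposition must satisfy three properties: every vertex lies in some bag; for every edge, both endpoints lie together in some bag; and for every vertex, the bags containing it form a connected subtree. Here bags containing vertex a are not connected in the tree, so the decomposition is invalid.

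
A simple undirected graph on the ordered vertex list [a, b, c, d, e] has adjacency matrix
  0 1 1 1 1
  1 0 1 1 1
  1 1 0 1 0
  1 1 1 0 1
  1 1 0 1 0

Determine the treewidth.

3

A width-3 tree decomposition is:
Bags: B1 = {a, b, c, d}  B2 = {a, b, d, e}
Tree: B1–B2
The largest bag has 4 vertices, giving width 3; this decomposition certifies tw(G) ≤ 3. Conversely, {a, b, d, e} is a clique of size 4, and the vertices of any clique must share a bag in every tree decomposition; so some bag has ≥ 4 vertices and tw(G) ≥ 3. Therefore the treewidth is 3.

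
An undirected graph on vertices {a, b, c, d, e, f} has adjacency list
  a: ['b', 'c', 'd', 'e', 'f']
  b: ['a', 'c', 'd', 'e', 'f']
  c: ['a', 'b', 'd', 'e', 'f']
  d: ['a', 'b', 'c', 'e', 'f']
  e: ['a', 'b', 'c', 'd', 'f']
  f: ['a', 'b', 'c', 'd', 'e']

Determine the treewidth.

5

A width-5 tree decomposition is:
Bags: B1 = {a, b, c, d, e, f}
Tree: (single bag)
With just one bag of size 6, the width is 6 − 1 = 5, so tw(G) ≤ 5. Conversely, {a, b, c, d, e, f} is a clique of size 6, and the vertices of any clique must share a bag in every tree decomposition; so some bag has ≥ 6 vertices and tw(G) ≥ 5. Hence tw(G) = 5 exactly.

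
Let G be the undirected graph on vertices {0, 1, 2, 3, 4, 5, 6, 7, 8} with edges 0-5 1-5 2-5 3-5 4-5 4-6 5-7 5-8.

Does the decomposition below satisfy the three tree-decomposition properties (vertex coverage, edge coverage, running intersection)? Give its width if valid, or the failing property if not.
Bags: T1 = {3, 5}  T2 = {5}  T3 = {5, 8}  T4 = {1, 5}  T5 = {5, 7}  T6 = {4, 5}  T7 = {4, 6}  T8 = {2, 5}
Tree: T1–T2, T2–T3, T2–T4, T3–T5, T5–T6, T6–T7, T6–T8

No — vertex 0 appears in no bag.

A tree decomposition must satisfy three properties: every vertex lies in some bag; for every edge, both endpoints lie together in some bag; and for every vertex, the bags containing it form a connected subtree. Here vertex 0 appears in no bag, so the decomposition is invalid.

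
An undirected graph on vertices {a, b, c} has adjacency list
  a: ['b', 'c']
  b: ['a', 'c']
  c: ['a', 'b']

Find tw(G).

2

A width-2 tree decomposition is:
Bags: B1 = {a, b, c}
Tree: (single bag)
A single bag containing all 3 vertices is trivially a valid decomposition of width 2. On the other hand G contains the 3-clique {a, b, c}. A clique must lie in a single bag of any decomposition, so no decomposition can have width below 2. Hence tw(G) = 2 exactly.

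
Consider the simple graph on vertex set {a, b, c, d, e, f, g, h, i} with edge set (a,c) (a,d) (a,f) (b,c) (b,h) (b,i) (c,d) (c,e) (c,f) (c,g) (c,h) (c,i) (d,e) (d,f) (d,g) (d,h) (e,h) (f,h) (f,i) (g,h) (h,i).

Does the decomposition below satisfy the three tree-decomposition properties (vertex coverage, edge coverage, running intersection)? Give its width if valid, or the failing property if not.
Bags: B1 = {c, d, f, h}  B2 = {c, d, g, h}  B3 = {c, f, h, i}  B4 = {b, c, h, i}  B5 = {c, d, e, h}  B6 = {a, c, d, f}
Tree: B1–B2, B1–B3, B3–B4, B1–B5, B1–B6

Every vertex of G appears in some bag (union = {a, b, c, d, e, f, g, h, i}); every edge is covered by a bag; and for each vertex v the set of bags containing v is connected in the bag tree. The decomposition is therefore valid. The largest bag has 4 vertices, so the width is 3.

Yes; width 3.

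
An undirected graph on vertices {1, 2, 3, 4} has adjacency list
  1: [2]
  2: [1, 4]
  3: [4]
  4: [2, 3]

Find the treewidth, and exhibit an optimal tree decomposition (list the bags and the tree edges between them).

The largest bag has 2 vertices, giving width 1; this decomposition certifies tw(G) ≤ 1. Since G has at least one edge (e.g. 4–2), it is not an edgeless graph, so tw(G) ≥ 1. Therefore the treewidth is 1.

Treewidth 1.
One optimal decomposition is:
Bags: B1 = {2, 4}  B2 = {3, 4}  B3 = {1, 2}
Tree: B1–B2, B1–B3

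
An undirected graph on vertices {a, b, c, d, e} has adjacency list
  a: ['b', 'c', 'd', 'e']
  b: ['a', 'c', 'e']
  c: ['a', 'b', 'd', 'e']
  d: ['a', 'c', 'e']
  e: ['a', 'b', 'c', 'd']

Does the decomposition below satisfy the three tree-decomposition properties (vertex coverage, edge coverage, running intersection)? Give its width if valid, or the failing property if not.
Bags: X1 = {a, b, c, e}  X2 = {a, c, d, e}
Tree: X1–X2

Yes; width 3.

Vertex coverage: the bags together contain {a, b, c, d, e}, the full vertex set. Edge coverage: each edge of G has both endpoints in at least one bag. Running intersection: for every vertex, the bags containing it form a connected subtree. All three properties hold, so this is a valid tree decomposition of width max|bag| − 1 = 3, and hence tw(G) ≤ 3.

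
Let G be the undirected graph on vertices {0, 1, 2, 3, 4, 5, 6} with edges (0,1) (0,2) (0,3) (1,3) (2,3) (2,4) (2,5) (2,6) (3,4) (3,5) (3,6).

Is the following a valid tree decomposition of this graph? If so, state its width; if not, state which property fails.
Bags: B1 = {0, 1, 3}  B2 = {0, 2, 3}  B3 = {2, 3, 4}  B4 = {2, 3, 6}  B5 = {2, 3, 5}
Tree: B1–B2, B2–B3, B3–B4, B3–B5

Every vertex of G appears in some bag (union = {0, 1, 2, 3, 4, 5, 6}); every edge is covered by a bag; and for each vertex v the set of bags containing v is connected in the bag tree. The decomposition is therefore valid. The largest bag has 3 vertices, so the width is 2.

Yes; width 2.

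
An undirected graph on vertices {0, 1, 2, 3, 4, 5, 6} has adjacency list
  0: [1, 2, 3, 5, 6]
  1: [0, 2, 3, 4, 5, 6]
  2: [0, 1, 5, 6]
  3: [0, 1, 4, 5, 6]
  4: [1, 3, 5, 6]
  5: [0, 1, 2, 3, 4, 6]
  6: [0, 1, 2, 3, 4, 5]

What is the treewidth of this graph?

A width-4 tree decomposition is:
Bags: B1 = {0, 1, 3, 5, 6}  B2 = {0, 1, 2, 5, 6}  B3 = {1, 3, 4, 5, 6}
Tree: B1–B2, B1–B3
Every bag has size at most 5, so the width is 5 − 1 = 4 and tw(G) ≤ 4. Conversely, {0, 1, 2, 5, 6} is a clique of size 5, and the vertices of any clique must share a bag in every tree decomposition; so some bag has ≥ 5 vertices and tw(G) ≥ 4. Hence tw(G) = 4 exactly.

4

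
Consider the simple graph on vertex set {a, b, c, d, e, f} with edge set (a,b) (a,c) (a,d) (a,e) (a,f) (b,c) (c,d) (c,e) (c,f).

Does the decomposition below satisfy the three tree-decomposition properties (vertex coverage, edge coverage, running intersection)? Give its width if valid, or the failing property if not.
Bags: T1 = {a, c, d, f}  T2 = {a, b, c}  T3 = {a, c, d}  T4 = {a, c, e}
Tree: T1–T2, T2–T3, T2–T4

A tree decomposition must satisfy three properties: every vertex lies in some bag; for every edge, both endpoints lie together in some bag; and for every vertex, the bags containing it form a connected subtree. Here bags containing vertex d are not connected in the tree, so the decomposition is invalid.

No — bags containing vertex d are not connected in the tree.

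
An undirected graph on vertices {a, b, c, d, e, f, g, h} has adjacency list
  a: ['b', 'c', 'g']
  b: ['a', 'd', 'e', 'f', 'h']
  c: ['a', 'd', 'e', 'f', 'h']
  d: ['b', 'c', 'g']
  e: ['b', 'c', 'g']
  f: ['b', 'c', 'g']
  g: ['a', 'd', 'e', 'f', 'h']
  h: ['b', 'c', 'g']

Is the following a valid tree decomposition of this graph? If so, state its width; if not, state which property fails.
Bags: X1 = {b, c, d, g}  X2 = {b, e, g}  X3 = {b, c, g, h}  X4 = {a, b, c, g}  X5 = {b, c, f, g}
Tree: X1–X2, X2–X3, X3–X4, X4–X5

No — edge (c,e) lies in no bag.

A tree decomposition must satisfy three properties: every vertex lies in some bag; for every edge, both endpoints lie together in some bag; and for every vertex, the bags containing it form a connected subtree. Here edge (c,e) lies in no bag, so the decomposition is invalid.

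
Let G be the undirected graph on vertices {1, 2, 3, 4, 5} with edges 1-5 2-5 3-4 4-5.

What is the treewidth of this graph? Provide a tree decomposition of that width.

Every bag has size at most 2, so the width is 2 − 1 = 1 and tw(G) ≤ 1. Since G has at least one edge (e.g. 1–5), it is not an edgeless graph, so tw(G) ≥ 1. Hence tw(G) = 1 exactly.

Treewidth 1.
One optimal decomposition is:
Bags: B1 = {1, 5}  B2 = {4, 5}  B3 = {2, 5}  B4 = {3, 4}
Tree: B1–B2, B2–B3, B2–B4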